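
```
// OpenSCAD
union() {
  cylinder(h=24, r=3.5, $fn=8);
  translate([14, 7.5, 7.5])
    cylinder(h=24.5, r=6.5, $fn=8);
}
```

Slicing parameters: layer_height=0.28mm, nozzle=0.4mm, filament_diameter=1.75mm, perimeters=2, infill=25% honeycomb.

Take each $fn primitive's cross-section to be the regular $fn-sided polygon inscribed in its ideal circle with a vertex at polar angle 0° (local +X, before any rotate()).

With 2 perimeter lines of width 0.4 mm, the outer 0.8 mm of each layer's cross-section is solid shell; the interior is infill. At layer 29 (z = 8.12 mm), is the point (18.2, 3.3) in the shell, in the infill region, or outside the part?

At z = 8.12 mm: the r=3.5 cylinder gives a regular 8-gon of circumradius 3.5 (constant along its height); the r=6.5 cylinder at (14, 7.5) gives a regular 8-gon of circumradius 6.5 (constant along its height); Merging all regions: the 2 present regions are separate (no shared area or edge), so areas and boundary lengths simply add and each stays a separate island — 2 connected regions. Overall, the cross-section has 2 separate islands. The nearest boundary edge runs (20.50, 7.50)→(18.60, 2.90); distance from the point to it = 0.52 mm. (Shell/infill is judged within the island containing the point — the largest one.) The point is inside the cross-section, 0.52 mm from the nearest boundary — within the 0.8 mm shell band (2 × 0.4).

shell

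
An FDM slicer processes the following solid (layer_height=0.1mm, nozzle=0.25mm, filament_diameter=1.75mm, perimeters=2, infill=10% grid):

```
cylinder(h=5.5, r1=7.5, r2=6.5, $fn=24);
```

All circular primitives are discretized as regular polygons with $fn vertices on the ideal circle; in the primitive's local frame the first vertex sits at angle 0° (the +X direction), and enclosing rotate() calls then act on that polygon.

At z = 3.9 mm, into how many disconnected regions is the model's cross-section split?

At z = 3.9 mm: the cone (r1=7.5→r2=6.5) has section circumradius 6.791 here — a regular 24-gon. The result has 1 disconnected region.

1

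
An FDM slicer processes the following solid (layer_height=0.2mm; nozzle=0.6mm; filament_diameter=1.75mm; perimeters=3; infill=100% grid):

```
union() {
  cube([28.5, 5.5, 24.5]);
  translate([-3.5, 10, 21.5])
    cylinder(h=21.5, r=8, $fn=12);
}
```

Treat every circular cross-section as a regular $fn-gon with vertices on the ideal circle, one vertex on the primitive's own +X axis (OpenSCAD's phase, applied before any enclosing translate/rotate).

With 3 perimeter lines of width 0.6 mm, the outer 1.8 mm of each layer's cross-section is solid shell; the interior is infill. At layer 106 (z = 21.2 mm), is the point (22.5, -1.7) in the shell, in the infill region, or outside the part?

At z = 21.2 mm: the 28.5×5.5 cube contributes its full rectangle; the cylinder at (-3.5, 10) is absent (z outside [21.5, 43]); Taking the union: only the 28.5×5.5 cube is present, so the union is just that shape — 1 connected region. Overall, the cross-section is a single solid region. The nearest boundary edge runs (0.00, 0.00)→(28.50, 0.00); distance from the point to it = 1.70 mm. The point is not inside any of the regions above, so it lies outside the cross-section (1.70 mm from the nearest boundary).

outside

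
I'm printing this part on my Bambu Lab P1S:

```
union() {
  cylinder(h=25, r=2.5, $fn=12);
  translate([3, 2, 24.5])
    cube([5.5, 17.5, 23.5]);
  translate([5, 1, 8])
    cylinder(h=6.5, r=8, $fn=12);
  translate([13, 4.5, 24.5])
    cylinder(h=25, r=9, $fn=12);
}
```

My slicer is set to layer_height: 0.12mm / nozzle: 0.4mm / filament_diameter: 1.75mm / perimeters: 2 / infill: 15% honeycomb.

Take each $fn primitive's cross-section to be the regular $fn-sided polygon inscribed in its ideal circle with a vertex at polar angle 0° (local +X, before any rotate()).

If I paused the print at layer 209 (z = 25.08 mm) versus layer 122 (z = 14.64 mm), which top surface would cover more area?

layer 209 (z = 25.08 mm)

Layer 209 (z = 25.08): the cylinder does not reach this height (z outside [0, 25]); the cube at (3, 2) is present — its section is the full 5.5×17.5 rectangle (area 96.25 mm²); the cylinder at (5, 1) does not reach this height (z outside [8, 14.5]); the cylinder at (13, 4.5): section is a regular 12-gon, circumradius r=9 (area = (12/2)·9.000²·sin(360°/12) = 243.00 mm²); Merging all regions: the regions partially overlap — summed areas 339.25 mm² minus the doubly-counted overlap 33.38 mm² gives 305.87 mm² — area = 305.87 mm². So its area = 305.87 mm². Layer 122 (z = 14.64): the cylinder: section is a regular 12-gon, circumradius r=2.5 (area = (12/2)·2.500²·sin(360°/12) = 18.75 mm²); the cube at (3, 2) does not reach this height (z outside [24.5, 48]); the cylinder at (5, 1) does not reach this height (z outside [8, 14.5]); the cylinder at (13, 4.5) is absent (z outside [24.5, 49.5]); Taking the union: only the r=2.5 cylinder is present, so the union is just that shape — area = 18.75 mm². So its area = 18.75 mm². Layer 209 is larger (305.87 vs 18.75 mm²).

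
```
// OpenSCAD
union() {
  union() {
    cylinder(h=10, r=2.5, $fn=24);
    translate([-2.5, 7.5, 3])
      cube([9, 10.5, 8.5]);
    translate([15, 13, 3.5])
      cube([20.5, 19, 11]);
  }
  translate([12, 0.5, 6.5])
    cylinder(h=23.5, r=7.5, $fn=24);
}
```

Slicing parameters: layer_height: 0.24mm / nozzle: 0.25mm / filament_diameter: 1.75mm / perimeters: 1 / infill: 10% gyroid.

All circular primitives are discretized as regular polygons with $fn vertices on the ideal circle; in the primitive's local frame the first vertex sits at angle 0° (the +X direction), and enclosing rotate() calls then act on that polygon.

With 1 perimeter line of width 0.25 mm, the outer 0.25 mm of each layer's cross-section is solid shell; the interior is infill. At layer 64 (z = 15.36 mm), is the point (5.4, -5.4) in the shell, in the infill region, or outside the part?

At z = 15.36 mm: the cylinder is not intersected at this z (z outside [0, 10]); the cube at (-2.5, 7.5) is not intersected at this z (z outside [3, 11.5]); the cube at (15, 13) is absent (z outside [3.5, 14.5]); Combining (union): nothing is present at this height; the r=7.5 cylinder at (12, 0.5) gives a regular 24-gon of circumradius 7.5 (constant along its height); Taking the union: only the r=7.5 cylinder at (12, 0.5) is present, so the union is just that shape — 1 connected region. Overall, the cross-section is a single solid region. The nearest boundary edge runs (5.50, -3.25)→(6.70, -4.80); distance from the point to it = 1.39 mm. The point is not inside any of the regions above, so it lies outside the cross-section (1.39 mm from the nearest boundary).

outside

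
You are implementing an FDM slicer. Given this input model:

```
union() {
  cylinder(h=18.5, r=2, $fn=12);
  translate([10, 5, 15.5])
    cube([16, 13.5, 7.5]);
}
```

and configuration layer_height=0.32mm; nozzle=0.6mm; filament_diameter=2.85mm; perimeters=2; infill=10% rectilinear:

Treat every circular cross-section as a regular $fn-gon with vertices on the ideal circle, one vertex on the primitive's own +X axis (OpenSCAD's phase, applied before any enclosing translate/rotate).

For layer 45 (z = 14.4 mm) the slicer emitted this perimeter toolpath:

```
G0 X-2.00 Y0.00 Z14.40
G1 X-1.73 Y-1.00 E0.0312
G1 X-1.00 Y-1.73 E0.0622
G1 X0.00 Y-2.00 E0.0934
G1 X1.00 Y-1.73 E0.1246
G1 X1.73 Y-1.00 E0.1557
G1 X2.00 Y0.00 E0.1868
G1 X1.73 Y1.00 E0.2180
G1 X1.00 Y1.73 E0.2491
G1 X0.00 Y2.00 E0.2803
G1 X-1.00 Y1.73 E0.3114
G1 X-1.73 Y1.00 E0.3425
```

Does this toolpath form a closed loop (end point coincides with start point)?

no

Start point (G0): (-2.00, 0.00). End point (last G1): the path does not return to the start — open.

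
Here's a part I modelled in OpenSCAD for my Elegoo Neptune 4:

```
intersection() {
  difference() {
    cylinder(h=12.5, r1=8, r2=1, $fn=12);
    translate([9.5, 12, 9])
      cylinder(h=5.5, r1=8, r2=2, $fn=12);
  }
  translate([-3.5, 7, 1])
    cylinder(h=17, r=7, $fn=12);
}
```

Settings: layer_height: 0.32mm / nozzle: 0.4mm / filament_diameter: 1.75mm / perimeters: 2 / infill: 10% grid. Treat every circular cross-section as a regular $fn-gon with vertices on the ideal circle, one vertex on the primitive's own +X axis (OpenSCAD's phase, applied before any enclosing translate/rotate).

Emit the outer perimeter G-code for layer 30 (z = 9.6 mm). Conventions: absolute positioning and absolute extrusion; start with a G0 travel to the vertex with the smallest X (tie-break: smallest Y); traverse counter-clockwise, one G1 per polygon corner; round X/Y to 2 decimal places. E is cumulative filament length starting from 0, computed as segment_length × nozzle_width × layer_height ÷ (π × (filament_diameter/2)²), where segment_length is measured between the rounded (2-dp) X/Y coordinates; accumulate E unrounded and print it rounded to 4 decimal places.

G0 X-2.56 Y0.25 Z9.60
G1 X0.00 Y0.94 E0.1411
G1 X1.32 Y2.26 E0.2404
G1 X1.31 Y2.27 E0.2412
G1 X0.00 Y2.62 E0.3133
G1 X-1.31 Y2.27 E0.3855
G1 X-2.27 Y1.31 E0.4578
G1 X-2.56 Y0.25 E0.5162

At z = 9.6 mm: the cone (r1=8→r2=1) has section circumradius 2.624 here — a regular 12-gon; the cone at (9.5, 12): at t=0.109 of its height the radius interpolates to r₁+(r₂−r₁)t = 7.345, giving a regular 12-gon of that circumradius; After the difference (first − rest): starting from the cone, the cone at (9.5, 12) misses the remaining region (no effect) — 1 connected region; the r=7 cylinder at (-3.5, 7) contributes a regular 12-gon of circumradius 7; Taking the intersection: the r=7 cylinder at (-3.5, 7) partially overlaps the result so far; clipping to the common part keeps 4.75 mm² — 1 connected region. The outline is a single polygon with 7 vertices. Extrusion per mm of travel: 0.4 × 0.32 / (π × 0.875²) = 0.053216. Accumulating E over each segment gives final E = 0.5162.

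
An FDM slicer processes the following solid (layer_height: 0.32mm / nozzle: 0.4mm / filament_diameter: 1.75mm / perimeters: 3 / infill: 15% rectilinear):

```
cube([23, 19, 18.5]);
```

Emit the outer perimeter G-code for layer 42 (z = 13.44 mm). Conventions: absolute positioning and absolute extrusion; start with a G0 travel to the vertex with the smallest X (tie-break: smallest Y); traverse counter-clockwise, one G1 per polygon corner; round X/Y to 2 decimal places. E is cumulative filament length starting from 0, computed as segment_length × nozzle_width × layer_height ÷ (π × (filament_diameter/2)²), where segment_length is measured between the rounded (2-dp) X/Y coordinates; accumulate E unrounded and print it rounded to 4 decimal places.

At z = 13.44 mm: the cube is present — its section is the full 23×19 rectangle. The outline is a single polygon with 4 vertices. Extrusion per mm of travel: 0.4 × 0.32 / (π × 0.875²) = 0.053216. Accumulating E over each segment gives final E = 4.4702.

G0 X0.00 Y0.00 Z13.44
G1 X23.00 Y0.00 E1.2240
G1 X23.00 Y19.00 E2.2351
G1 X0.00 Y19.00 E3.4591
G1 X0.00 Y0.00 E4.4702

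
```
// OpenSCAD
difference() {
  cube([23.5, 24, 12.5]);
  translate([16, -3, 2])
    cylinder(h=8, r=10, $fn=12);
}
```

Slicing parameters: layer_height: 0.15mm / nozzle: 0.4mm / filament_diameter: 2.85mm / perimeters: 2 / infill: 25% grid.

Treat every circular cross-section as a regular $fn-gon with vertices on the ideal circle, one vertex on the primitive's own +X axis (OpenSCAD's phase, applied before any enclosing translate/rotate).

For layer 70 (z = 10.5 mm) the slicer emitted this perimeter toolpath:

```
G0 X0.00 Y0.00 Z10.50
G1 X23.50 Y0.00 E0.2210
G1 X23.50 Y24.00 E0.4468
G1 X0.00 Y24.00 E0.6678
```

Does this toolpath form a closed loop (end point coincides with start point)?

Start point (G0): (0.00, 0.00). End point (last G1): the path does not return to the start — open.

no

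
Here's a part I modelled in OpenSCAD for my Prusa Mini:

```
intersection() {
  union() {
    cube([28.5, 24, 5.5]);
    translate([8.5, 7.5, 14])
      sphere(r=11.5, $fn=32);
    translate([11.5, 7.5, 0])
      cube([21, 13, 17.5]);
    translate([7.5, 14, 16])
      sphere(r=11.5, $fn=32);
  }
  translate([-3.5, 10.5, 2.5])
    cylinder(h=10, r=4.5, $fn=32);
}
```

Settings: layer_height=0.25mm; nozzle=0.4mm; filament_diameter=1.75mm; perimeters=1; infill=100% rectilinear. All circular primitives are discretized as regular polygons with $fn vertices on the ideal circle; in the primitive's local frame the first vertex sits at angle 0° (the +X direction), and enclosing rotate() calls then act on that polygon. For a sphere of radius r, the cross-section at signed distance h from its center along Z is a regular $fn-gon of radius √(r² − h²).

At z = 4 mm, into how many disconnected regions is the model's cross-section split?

1

At z = 4 mm: the cube (footprint 28.5×24) is included at this height; the r=11.5 sphere at (8.5, 7.5) slices to a regular 32-gon of circumradius 5.679 (√(r²−h²) with h=10 from center); the 21×13 cube at (11.5, 7.5) contributes its full rectangle; the sphere at (7.5, 14) does not reach this height (|z−center|=12.000 > r=11.5); Combining (union): the regions partially overlap (shared area 321.67 mm²), so overlapping operands fuse into one piece — 1 connected region; the r=4.5 cylinder at (-3.5, 10.5) gives a regular 32-gon of circumradius 4.5 (constant along its height); Taking the intersection: the r=4.5 cylinder at (-3.5, 10.5) partially overlaps the result so far; clipping to the common part keeps 3.78 mm² — 1 connected region. The result has 1 disconnected region.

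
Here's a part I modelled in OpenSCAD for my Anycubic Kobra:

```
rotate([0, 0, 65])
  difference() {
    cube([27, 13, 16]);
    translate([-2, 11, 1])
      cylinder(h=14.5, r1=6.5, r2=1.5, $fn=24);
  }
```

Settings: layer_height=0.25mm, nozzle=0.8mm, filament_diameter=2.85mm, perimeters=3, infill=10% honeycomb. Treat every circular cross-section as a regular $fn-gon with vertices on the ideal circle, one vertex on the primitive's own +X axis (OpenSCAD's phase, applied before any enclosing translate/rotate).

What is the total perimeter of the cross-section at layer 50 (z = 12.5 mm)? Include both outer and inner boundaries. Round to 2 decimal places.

80.24 mm

At z = 12.5 mm: the cube is present — its section is the full 27×13 rectangle (perimeter 80.00 mm); the cone at (-2, 11) (r1=6.5→r2=1.5) has section circumradius 2.534 here — a regular 24-gon (perimeter = 2·24·2.534·sin(180°/24) = 15.88 mm); Subtracting the remaining from the first: starting from the 27×13 cube, the cone at (-2, 11) partially overlaps it — only the 1.09 mm² overlap (of its 19.95 mm²) is removed, clipping the outline — boundary = 80.24 mm; (rotated 65° about Z; rotation is an isometry so areas/perimeters/island counts are preserved). Overall, the cross-section is a single solid region. Total boundary length (outer) = 80.24 mm.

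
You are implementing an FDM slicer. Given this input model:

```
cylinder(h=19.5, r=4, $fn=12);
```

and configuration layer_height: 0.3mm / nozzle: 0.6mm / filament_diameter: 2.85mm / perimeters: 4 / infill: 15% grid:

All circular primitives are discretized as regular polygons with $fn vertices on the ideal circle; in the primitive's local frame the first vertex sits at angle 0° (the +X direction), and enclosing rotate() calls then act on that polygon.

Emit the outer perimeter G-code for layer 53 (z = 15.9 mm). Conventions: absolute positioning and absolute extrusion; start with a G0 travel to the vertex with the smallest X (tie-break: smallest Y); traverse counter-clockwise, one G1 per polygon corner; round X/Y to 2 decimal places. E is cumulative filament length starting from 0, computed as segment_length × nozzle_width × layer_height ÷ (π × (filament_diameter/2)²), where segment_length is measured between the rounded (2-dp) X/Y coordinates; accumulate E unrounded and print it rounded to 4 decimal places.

At z = 15.9 mm: the cylinder: section is a regular 12-gon, circumradius r=4. The outline is a single polygon with 12 vertices. Extrusion per mm of travel: 0.6 × 0.3 / (π × 1.425²) = 0.028216. Accumulating E over each segment gives final E = 0.7007.

G0 X-4.00 Y0.00 Z15.90
G1 X-3.46 Y-2.00 E0.0585
G1 X-2.00 Y-3.46 E0.1167
G1 X0.00 Y-4.00 E0.1752
G1 X2.00 Y-3.46 E0.2336
G1 X3.46 Y-2.00 E0.2919
G1 X4.00 Y0.00 E0.3503
G1 X3.46 Y2.00 E0.4088
G1 X2.00 Y3.46 E0.4670
G1 X0.00 Y4.00 E0.5255
G1 X-2.00 Y3.46 E0.5839
G1 X-3.46 Y2.00 E0.6422
G1 X-4.00 Y0.00 E0.7007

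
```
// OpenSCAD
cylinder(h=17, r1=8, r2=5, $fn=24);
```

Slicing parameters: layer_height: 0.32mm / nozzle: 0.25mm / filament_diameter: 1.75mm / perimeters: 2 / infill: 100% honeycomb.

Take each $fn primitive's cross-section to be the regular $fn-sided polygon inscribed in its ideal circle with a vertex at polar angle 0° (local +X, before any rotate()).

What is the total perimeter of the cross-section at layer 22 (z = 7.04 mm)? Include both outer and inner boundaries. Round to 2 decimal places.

42.34 mm

At z = 7.04 mm: the cone: at t=0.414 of its height the radius interpolates to r₁+(r₂−r₁)t = 6.758, giving a regular 24-gon of that circumradius (perimeter = 2·24·6.758·sin(180°/24) = 42.34 mm). Overall, the cross-section is a single solid region. Total boundary length (outer) = 42.34 mm.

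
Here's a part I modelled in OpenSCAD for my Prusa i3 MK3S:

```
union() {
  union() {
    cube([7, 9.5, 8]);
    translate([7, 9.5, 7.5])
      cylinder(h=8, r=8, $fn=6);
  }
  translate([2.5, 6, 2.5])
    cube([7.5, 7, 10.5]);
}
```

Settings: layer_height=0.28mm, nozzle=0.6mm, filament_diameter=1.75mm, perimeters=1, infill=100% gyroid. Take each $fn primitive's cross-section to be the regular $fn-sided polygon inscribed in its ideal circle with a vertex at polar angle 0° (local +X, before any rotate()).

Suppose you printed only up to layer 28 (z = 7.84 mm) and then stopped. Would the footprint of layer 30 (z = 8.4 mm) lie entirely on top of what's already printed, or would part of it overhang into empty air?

Compare the two slices. At z = 7.84: the cube is present — its section is the full 7×9.5 rectangle (area 66.50 mm²); the r=8 cylinder at (7, 9.5) contributes a regular 6-gon of circumradius 8 (area = (6/2)·8.000²·sin(360°/6) = 166.28 mm²); Taking the union: the regions partially overlap — summed areas 232.78 mm² minus the doubly-counted overlap 40.70 mm² gives 192.07 mm² — area = 192.07 mm²; the 7.5×7 cube at (2.5, 6) contributes its full rectangle (area 52.50 mm²); Merging all regions: the 7.5×7 cube at (2.5, 6) lies entirely inside the result so far, so the union is just the result so far — area = 192.07 mm². At z = 8.4: the cube is not intersected at this z (z outside [0, 8]); the r=8 cylinder at (7, 9.5) contributes a regular 6-gon of circumradius 8 (area = (6/2)·8.000²·sin(360°/6) = 166.28 mm²); Combining (union): only the r=8 cylinder at (7, 9.5) is present, so the union is just that shape — area = 166.28 mm²; the cube at (2.5, 6) is present — its section is the full 7.5×7 rectangle (area 52.50 mm²); Merging all regions: the 7.5×7 cube at (2.5, 6) lies entirely inside that combined region, so the union is just that combined region — area = 166.28 mm². Checking containment: the cross-section at z = 8.4 is a subset of the cross-section at z = 7.84.

entirely on top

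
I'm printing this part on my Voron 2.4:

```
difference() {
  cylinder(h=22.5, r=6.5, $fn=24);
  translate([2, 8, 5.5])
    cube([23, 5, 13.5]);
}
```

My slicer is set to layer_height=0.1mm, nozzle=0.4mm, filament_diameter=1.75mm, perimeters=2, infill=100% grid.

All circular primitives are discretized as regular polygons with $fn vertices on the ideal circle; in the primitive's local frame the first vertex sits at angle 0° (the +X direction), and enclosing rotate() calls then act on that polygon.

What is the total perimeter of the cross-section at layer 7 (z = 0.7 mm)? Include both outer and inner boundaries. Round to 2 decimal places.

40.72 mm

At z = 0.7 mm: the r=6.5 cylinder gives a regular 24-gon of circumradius 6.5 (constant along its height) (perimeter = 2·24·6.500·sin(180°/24) = 40.72 mm); the cube at (2, 8) is not intersected at this z (z outside [5.5, 19]); After the difference (first − rest): none of the subtracted shapes is present at this height, so the r=6.5 cylinder is unchanged — boundary = 40.72 mm. Overall, the cross-section is a single solid region. Total boundary length (outer) = 40.72 mm.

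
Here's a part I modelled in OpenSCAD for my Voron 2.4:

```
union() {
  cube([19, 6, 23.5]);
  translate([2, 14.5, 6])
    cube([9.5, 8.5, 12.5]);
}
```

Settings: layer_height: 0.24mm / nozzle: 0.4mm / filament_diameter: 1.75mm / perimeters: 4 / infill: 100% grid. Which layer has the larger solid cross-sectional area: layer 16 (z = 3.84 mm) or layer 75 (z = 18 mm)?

Layer 16 (z = 3.84): the cube is present — its section is the full 19×6 rectangle (area 114.00 mm²); the cube at (2, 14.5) does not reach this height (z outside [6, 18.5]); Combining (union): only the 19×6 cube is present, so the union is just that shape — area = 114.00 mm². So its area = 114.00 mm². Layer 75 (z = 18): the 19×6 cube contributes its full rectangle (area 114.00 mm²); the 9.5×8.5 cube at (2, 14.5) contributes its full rectangle (area 80.75 mm²); Merging all regions: the 2 present regions are separate (no shared area or edge), so areas and boundary lengths simply add and each stays a separate island — area = 194.75 mm². So its area = 194.75 mm². Layer 75 is larger (194.75 vs 114.00 mm²).

layer 75 (z = 18 mm)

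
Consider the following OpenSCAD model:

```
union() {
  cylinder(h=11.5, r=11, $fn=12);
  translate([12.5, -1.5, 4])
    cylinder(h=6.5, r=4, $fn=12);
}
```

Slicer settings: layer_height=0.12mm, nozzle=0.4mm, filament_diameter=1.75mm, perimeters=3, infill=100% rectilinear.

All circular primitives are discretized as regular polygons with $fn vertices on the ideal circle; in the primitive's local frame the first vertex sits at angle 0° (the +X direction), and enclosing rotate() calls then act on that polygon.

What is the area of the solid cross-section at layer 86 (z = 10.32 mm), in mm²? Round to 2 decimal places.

At z = 10.32 mm: the r=11 cylinder contributes a regular 12-gon of circumradius 11 (area = (12/2)·11.000²·sin(360°/12) = 363.00 mm²); the r=4 cylinder at (12.5, -1.5) contributes a regular 12-gon of circumradius 4 (area = (12/2)·4.000²·sin(360°/12) = 48.00 mm²); Combining (union): the regions partially overlap — summed areas 411.00 mm² minus the doubly-counted overlap 8.99 mm² gives 402.01 mm² — area = 402.01 mm². Overall, the cross-section is a single solid region. Net area = 402.01 mm².

402.01 mm²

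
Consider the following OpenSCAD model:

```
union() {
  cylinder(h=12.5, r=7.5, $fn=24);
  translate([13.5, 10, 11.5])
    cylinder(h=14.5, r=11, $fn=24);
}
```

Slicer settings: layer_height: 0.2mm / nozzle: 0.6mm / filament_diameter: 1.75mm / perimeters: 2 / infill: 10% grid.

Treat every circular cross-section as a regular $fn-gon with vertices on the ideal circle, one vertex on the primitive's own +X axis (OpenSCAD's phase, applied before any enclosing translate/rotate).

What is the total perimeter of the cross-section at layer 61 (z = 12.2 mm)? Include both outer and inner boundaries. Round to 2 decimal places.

At z = 12.2 mm: the cylinder: section is a regular 24-gon, circumradius r=7.5 (perimeter = 2·24·7.500·sin(180°/24) = 46.99 mm); the r=11 cylinder at (13.5, 10) contributes a regular 24-gon of circumradius 11 (perimeter = 2·24·11.000·sin(180°/24) = 68.92 mm); Merging all regions: the regions partially overlap (shared area 7.84 mm²), so the edge portions inside another operand are dropped and the merged outline is re-measured after clipping — boundary = 100.81 mm. Overall, the cross-section is a single solid region. Total boundary length (outer) = 100.81 mm.

100.81 mm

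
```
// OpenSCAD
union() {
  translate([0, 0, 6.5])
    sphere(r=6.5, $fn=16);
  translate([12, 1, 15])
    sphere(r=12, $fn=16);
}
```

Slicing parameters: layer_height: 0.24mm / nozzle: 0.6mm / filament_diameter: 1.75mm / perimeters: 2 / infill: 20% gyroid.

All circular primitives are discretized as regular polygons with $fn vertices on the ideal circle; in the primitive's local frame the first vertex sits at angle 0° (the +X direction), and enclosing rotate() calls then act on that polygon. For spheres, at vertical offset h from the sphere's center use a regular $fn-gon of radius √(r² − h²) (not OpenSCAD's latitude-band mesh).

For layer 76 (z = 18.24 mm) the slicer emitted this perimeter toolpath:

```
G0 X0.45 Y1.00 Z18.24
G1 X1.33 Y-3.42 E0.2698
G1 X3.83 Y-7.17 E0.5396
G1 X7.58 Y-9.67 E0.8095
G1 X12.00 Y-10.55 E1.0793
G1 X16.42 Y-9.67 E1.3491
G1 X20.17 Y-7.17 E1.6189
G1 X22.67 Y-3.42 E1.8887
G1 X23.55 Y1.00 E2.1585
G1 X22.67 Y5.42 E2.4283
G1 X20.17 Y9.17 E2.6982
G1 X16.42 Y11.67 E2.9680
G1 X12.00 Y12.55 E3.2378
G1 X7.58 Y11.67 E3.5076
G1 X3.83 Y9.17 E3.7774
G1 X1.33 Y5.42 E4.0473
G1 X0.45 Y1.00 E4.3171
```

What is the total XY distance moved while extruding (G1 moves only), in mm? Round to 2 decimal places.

72.11 mm

Sum the Euclidean lengths of each G1 segment: total = 72.11 mm.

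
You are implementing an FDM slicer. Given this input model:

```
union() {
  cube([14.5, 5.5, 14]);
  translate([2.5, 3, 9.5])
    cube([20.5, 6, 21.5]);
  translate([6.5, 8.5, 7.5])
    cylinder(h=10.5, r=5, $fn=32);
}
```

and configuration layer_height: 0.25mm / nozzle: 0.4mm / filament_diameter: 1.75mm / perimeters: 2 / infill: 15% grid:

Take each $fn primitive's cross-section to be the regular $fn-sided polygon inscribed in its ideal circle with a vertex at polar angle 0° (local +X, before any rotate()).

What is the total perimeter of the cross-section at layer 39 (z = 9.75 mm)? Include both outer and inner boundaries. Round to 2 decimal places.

69.95 mm

At z = 9.75 mm: the cube (footprint 14.5×5.5) is included at this height (perimeter 40.00 mm); the cube at (2.5, 3) is present — its section is the full 20.5×6 rectangle (perimeter 53.00 mm); the r=5 cylinder at (6.5, 8.5) gives a regular 32-gon of circumradius 5 (constant along its height) (perimeter = 2·32·5.000·sin(180°/32) = 31.37 mm); Taking the union: the regions partially overlap (shared area 71.51 mm²), so the edge portions inside another operand are dropped and the merged outline is re-measured after clipping — boundary = 69.95 mm. Overall, the cross-section is a single solid region. Total boundary length (outer) = 69.95 mm.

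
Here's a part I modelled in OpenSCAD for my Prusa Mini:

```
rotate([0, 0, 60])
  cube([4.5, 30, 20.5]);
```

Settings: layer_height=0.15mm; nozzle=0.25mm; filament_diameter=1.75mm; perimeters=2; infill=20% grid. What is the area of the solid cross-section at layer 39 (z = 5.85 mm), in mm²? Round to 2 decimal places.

At z = 5.85 mm: the cube (footprint 4.5×30) is included at this height (area 135.00 mm²); (whole slice rotated 60° about Z — lengths, areas and connectivity unchanged). Overall, the cross-section is a single solid region. Net area = 135.00 mm².

135.00 mm²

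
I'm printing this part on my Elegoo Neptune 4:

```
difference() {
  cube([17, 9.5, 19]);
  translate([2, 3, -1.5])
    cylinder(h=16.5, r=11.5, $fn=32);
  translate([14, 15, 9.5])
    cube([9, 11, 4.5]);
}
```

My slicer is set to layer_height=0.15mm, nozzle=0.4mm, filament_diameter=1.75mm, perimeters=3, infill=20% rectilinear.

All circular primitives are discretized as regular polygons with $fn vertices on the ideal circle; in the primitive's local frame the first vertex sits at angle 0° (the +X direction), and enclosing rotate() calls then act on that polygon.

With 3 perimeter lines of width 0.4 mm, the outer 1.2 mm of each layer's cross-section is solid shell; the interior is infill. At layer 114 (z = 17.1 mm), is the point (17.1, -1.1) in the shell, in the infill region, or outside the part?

At z = 17.1 mm: the cube (footprint 17×9.5) is included at this height; the cylinder at (2, 3) does not reach this height (z outside [-1.5, 15]); the cube at (14, 15) does not reach this height (z outside [9.5, 14]); Taking the first minus the rest: none of the subtracted shapes is present at this height, so the 17×9.5 cube is unchanged — 1 connected region. Overall, the cross-section is a single solid region. The nearest boundary edge runs (0.00, 0.00)→(17.00, 0.00); distance from the point to it = 1.10 mm. The point is not inside any of the regions above, so it lies outside the cross-section (1.10 mm from the nearest boundary).

outside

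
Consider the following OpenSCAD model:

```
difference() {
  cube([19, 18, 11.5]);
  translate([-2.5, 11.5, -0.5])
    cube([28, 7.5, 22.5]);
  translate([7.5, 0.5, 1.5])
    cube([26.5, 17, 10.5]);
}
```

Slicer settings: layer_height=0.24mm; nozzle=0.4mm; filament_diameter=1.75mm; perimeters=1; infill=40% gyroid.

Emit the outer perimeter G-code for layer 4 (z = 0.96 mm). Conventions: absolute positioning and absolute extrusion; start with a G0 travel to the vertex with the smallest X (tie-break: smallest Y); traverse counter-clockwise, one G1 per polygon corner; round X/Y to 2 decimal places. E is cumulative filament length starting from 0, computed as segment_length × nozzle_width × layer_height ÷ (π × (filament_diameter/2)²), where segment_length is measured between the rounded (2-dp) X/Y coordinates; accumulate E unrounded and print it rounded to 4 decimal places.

G0 X0.00 Y0.00 Z0.96
G1 X19.00 Y0.00 E0.7583
G1 X19.00 Y11.50 E1.2173
G1 X0.00 Y11.50 E1.9757
G1 X0.00 Y0.00 E2.4346

At z = 0.96 mm: the cube is present — its section is the full 19×18 rectangle; the 28×7.5 cube at (-2.5, 11.5) contributes its full rectangle; the cube at (7.5, 0.5) is not intersected at this z (z outside [1.5, 12]); Subtracting the remaining from the first: starting from the 19×18 cube, the 28×7.5 cube at (-2.5, 11.5) partially overlaps it — only the 123.50 mm² overlap (of its 210.00 mm²) is removed, clipping the outline — 1 connected region. The outline is a single polygon with 4 vertices. Extrusion per mm of travel: 0.4 × 0.24 / (π × 0.875²) = 0.039912. Accumulating E over each segment gives final E = 2.4346.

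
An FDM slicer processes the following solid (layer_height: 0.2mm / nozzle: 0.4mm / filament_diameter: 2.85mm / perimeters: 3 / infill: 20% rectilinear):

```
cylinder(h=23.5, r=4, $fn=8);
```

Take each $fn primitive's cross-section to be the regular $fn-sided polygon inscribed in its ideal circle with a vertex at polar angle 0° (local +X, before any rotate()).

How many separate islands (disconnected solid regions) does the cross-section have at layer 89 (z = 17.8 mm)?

1

At z = 17.8 mm: the r=4 cylinder contributes a regular 8-gon of circumradius 4. Overall, the cross-section is a single solid region. Island count = 1.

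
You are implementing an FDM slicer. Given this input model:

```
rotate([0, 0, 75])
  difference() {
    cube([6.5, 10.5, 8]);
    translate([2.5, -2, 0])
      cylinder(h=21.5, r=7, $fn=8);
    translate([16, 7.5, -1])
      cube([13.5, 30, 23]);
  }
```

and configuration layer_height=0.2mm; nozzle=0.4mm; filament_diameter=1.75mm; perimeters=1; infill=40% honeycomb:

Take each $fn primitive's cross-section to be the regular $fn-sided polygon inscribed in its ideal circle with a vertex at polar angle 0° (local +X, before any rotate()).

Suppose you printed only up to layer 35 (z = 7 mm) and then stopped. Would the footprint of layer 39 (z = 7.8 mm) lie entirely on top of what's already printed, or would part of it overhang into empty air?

Compare the two slices. At z = 7: the cube is present — its section is the full 6.5×10.5 rectangle (area 68.25 mm²); the r=7 cylinder at (2.5, -2) contributes a regular 8-gon of circumradius 7 (area = (8/2)·7.000²·sin(360°/8) = 138.59 mm²); the cube at (16, 7.5) (footprint 13.5×30) is included at this height (area 405.00 mm²); Subtracting the remaining from the first: starting from the 6.5×10.5 cube (68.25 mm²), the r=7 cylinder at (2.5, -2) partially overlaps it — only the 27.89 mm² overlap (of its 138.59 mm²) is removed, clipping the outline; the 13.5×30 cube at (16, 7.5) misses the remaining region (no effect) — area = 40.36 mm²; (rotated 75° about Z; rotation is an isometry so areas/perimeters/island counts are preserved). At z = 7.8: the cube (footprint 6.5×10.5) is included at this height (area 68.25 mm²); the r=7 cylinder at (2.5, -2) contributes a regular 8-gon of circumradius 7 (area = (8/2)·7.000²·sin(360°/8) = 138.59 mm²); the cube at (16, 7.5) is present — its section is the full 13.5×30 rectangle (area 405.00 mm²); Taking the first minus the rest: starting from the 6.5×10.5 cube (68.25 mm²), the r=7 cylinder at (2.5, -2) partially overlaps it — only the 27.89 mm² overlap (of its 138.59 mm²) is removed, clipping the outline; the 13.5×30 cube at (16, 7.5) misses the remaining region (no effect) — area = 40.36 mm²; (rotated 75° about Z; rotation is an isometry so areas/perimeters/island counts are preserved). Checking containment: the cross-section at z = 7.8 is a subset of the cross-section at z = 7.

entirely on top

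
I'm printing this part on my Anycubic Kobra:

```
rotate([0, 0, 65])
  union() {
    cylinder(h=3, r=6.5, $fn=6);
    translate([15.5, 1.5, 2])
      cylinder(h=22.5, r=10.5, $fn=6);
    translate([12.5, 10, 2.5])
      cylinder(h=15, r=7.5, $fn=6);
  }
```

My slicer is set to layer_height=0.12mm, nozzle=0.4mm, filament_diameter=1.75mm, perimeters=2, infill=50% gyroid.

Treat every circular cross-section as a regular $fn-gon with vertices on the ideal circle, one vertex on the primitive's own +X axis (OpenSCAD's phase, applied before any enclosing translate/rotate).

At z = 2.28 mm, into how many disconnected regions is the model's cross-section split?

At z = 2.28 mm: the r=6.5 cylinder contributes a regular 6-gon of circumradius 6.5; the cylinder at (15.5, 1.5): section is a regular 6-gon, circumradius r=10.5; the cylinder at (12.5, 10) is absent (z outside [2.5, 17.5]); Merging all regions: the regions partially overlap (shared area 1.30 mm²), so overlapping operands fuse into one piece — 1 connected region; (rotated 65° about Z; rotation is an isometry so areas/perimeters/island counts are preserved). The result has 1 disconnected region.

1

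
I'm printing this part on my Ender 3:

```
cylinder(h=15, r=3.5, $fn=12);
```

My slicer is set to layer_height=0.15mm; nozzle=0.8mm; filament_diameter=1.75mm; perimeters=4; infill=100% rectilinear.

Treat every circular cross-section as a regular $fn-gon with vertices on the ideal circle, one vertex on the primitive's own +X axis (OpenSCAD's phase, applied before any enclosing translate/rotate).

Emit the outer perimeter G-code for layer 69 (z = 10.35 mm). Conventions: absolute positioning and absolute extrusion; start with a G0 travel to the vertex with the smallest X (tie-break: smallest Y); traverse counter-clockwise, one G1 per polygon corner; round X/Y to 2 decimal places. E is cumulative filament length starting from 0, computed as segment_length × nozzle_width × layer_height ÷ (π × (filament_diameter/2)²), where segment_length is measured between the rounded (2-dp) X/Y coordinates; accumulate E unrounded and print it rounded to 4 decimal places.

At z = 10.35 mm: the r=3.5 cylinder contributes a regular 12-gon of circumradius 3.5. The outline is a single polygon with 12 vertices. Extrusion per mm of travel: 0.8 × 0.15 / (π × 0.875²) = 0.049890. Accumulating E over each segment gives final E = 1.0845.

G0 X-3.50 Y0.00 Z10.35
G1 X-3.03 Y-1.75 E0.0904
G1 X-1.75 Y-3.03 E0.1807
G1 X0.00 Y-3.50 E0.2711
G1 X1.75 Y-3.03 E0.3615
G1 X3.03 Y-1.75 E0.4518
G1 X3.50 Y0.00 E0.5422
G1 X3.03 Y1.75 E0.6326
G1 X1.75 Y3.03 E0.7229
G1 X0.00 Y3.50 E0.8133
G1 X-1.75 Y3.03 E0.9037
G1 X-3.03 Y1.75 E0.9941
G1 X-3.50 Y0.00 E1.0845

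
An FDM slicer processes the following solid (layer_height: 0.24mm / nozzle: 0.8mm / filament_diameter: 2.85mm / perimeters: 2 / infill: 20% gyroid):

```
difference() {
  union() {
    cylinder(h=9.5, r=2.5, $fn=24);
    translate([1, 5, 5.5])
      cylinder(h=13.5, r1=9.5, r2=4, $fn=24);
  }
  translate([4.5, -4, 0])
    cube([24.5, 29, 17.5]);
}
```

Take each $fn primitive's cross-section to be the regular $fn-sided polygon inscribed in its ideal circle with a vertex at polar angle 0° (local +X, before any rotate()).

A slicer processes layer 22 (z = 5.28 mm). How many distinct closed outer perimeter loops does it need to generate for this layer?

At z = 5.28 mm: the r=2.5 cylinder gives a regular 24-gon of circumradius 2.5 (constant along its height); the cone at (1, 5) does not reach this height (z outside [5.5, 19]); Taking the union: only the r=2.5 cylinder is present, so the union is just that shape — 1 connected region; the cube at (4.5, -4) is present — its section is the full 24.5×29 rectangle; Subtracting the remaining from the first: starting from the result so far, the 24.5×29 cube at (4.5, -4) misses the remaining region (no effect) — 1 connected region. The result has 1 disconnected region.

1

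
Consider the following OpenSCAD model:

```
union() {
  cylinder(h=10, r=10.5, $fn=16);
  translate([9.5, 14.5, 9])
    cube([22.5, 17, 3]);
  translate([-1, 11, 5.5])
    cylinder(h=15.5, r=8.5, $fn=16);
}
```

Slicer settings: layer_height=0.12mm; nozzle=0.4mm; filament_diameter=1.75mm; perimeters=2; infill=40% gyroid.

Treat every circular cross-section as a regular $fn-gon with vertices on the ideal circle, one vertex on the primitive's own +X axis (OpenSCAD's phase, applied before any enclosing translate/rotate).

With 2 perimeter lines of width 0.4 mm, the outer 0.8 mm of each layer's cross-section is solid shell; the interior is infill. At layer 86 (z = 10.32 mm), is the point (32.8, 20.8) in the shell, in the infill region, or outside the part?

outside

At z = 10.32 mm: the cylinder does not reach this height (z outside [0, 10]); the cube at (9.5, 14.5) is present — its section is the full 22.5×17 rectangle; the r=8.5 cylinder at (-1, 11) contributes a regular 16-gon of circumradius 8.5; Merging all regions: the 2 present regions are separate (no shared area or edge), so areas and boundary lengths simply add and each stays a separate island — 2 connected regions. Overall, the cross-section has 2 separate islands. The nearest boundary edge runs (32.00, 31.50)→(32.00, 14.50); distance from the point to it = 0.80 mm. The point is not inside any of the regions above, so it lies outside the cross-section (0.80 mm from the nearest boundary).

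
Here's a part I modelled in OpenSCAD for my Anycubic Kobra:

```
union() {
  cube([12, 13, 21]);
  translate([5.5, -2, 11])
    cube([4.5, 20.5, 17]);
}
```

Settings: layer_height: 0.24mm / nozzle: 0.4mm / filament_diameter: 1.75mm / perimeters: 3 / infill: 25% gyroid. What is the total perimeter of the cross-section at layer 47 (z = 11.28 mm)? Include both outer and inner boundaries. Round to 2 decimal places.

65.00 mm

At z = 11.28 mm: the cube is present — its section is the full 12×13 rectangle (perimeter 50.00 mm); the cube at (5.5, -2) is present — its section is the full 4.5×20.5 rectangle (perimeter 50.00 mm); Merging all regions: the regions partially overlap (shared area 58.50 mm²), so the edge portions inside another operand are dropped and the merged outline is re-measured after clipping — boundary = 65.00 mm. Overall, the cross-section is a single solid region. Total boundary length (outer) = 65.00 mm.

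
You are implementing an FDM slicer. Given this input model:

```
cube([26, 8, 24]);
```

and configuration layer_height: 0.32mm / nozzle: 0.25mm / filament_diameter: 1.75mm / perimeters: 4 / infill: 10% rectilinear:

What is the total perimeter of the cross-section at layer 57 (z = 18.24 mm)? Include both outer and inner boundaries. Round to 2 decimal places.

At z = 18.24 mm: the cube (footprint 26×8) is included at this height (perimeter 68.00 mm). Overall, the cross-section is a single solid region. Total boundary length (outer) = 68.00 mm.

68.00 mm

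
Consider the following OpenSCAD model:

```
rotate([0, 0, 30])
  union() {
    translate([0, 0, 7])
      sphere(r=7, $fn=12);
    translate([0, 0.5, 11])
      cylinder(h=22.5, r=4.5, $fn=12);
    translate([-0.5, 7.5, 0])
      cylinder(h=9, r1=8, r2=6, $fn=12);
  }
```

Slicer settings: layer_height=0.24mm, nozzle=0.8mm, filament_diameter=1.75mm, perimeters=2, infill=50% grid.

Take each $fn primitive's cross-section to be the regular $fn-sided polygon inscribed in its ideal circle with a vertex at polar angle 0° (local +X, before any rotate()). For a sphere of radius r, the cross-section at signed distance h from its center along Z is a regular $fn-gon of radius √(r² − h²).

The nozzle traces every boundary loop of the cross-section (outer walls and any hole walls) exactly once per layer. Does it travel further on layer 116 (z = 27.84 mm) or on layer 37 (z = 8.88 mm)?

Layer 116 (z = 27.84): the sphere is not intersected at this z (|z−center|=20.840 > r=7); the r=4.5 cylinder at (0, 0.5) contributes a regular 12-gon of circumradius 4.5 (perimeter = 2·12·4.500·sin(180°/12) = 27.95 mm); the cone at (-0.5, 7.5) is not intersected at this z (z outside [0, 9]); Combining (union): only the r=4.5 cylinder at (0, 0.5) is present, so the union is just that shape — boundary = 27.95 mm; (rotated 30° about Z; rotation is an isometry so areas/perimeters/island counts are preserved). So its perimeter = 27.95 mm. Layer 37 (z = 8.88): the r=7 sphere slices to a regular 12-gon of circumradius 6.743 (√(r²−h²) with h=1.88 from center) (perimeter = 2·12·6.743·sin(180°/12) = 41.88 mm); the cylinder at (0, 0.5) does not reach this height (z outside [11, 33.5]); the cone at (-0.5, 7.5) (r1=8→r2=6) has section circumradius 6.027 here — a regular 12-gon (perimeter = 2·12·6.027·sin(180°/12) = 37.44 mm); Merging all regions: the regions partially overlap (shared area 34.34 mm²), so the edge portions inside another operand are dropped and the merged outline is re-measured after clipping — boundary = 56.04 mm; (whole slice rotated 30° about Z — lengths, areas and connectivity unchanged). So its perimeter = 56.04 mm. Layer 37 is larger (56.04 vs 27.95 mm).

layer 37 (z = 8.88 mm)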